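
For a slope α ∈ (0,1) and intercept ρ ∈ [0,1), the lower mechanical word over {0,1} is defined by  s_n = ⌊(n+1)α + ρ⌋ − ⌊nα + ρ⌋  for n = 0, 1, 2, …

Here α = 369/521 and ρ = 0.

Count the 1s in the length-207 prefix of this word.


146

#1s = Σ_{n=0}^{206} s_n = Σ_{n=0}^{206} (⌊(n+1)α+ρ⌋ − ⌊nα+ρ⌋)
the sum telescopes: every ⌊nα+ρ⌋ with 0 < n < 207 appears once with + and once with −, leaving ⌊207α+ρ⌋ − ⌊0·α+ρ⌋
207α + ρ = (207·369) / 521 = 76383/521
ρ = 0/521
⌊76383/521⌋ = 146,  ⌊0/521⌋ = 0
#1s = 146 − 0 = 146


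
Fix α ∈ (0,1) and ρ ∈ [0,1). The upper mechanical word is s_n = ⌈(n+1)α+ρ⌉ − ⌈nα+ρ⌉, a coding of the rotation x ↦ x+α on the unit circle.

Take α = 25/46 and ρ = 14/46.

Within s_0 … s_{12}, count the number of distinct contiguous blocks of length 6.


t_n = ⌈(n·25+14)/46⌉ for n = 0 … 13:
  n=0…9: ⌈14/46⌉=1 ⌈39/46⌉=1 ⌈64/46⌉=2 ⌈89/46⌉=2 ⌈114/46⌉=3 ⌈139/46⌉=4 ⌈164/46⌉=4 ⌈189/46⌉=5 ⌈214/46⌉=5 ⌈239/46⌉=6
  n=10…13: ⌈264/46⌉=6 ⌈289/46⌉=7 ⌈314/46⌉=7 ⌈339/46⌉=8
s_n = t_(n+1) − t_n for n = 0 … 12 gives
prefix = 0101101010101
slide a length-6 window over [0..5] … [7..12] (8 windows); first occurrence of each distinct factor:
  [  0..  5] 010110
  [  1..  6] 101101
  [  2..  7] 011010
  [  3..  8] 110101
  [  4..  9] 101010
  [  5.. 10] 010101
  (the other 2 windows repeat one of these)
distinct factors: {010101, 010110, 011010, 101010, 101101, 110101}
count = 6  (Sturmian bound for length 6 is 7)

6


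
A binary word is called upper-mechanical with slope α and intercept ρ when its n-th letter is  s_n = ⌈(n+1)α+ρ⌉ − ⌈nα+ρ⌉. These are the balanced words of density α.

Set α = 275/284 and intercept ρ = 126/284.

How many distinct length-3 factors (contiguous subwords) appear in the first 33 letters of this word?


t_n = ⌈(n·275+126)/284⌉ for n = 0 … 33:
  n=0…9: ⌈126/284⌉=1 ⌈401/284⌉=2 ⌈676/284⌉=3 ⌈951/284⌉=4 ⌈1226/284⌉=5 ⌈1501/284⌉=6 ⌈1776/284⌉=7 ⌈2051/284⌉=8 ⌈2326/284⌉=9 ⌈2601/284⌉=10
  n=10…19: ⌈2876/284⌉=11 ⌈3151/284⌉=12 ⌈3426/284⌉=13 ⌈3701/284⌉=14 ⌈3976/284⌉=14 ⌈4251/284⌉=15 ⌈4526/284⌉=16 ⌈4801/284⌉=17 ⌈5076/284⌉=18 ⌈5351/284⌉=19
  n=20…29: ⌈5626/284⌉=20 ⌈5901/284⌉=21 ⌈6176/284⌉=22 ⌈6451/284⌉=23 ⌈6726/284⌉=24 ⌈7001/284⌉=25 ⌈7276/284⌉=26 ⌈7551/284⌉=27 ⌈7826/284⌉=28 ⌈8101/284⌉=29
  n=30…33: ⌈8376/284⌉=30 ⌈8651/284⌉=31 ⌈8926/284⌉=32 ⌈9201/284⌉=33
s_n = t_(n+1) − t_n for n = 0 … 32 gives
prefix = 111111111111101111111111111111111
slide a length-3 window over [0..2] … [30..32] (31 windows); first occurrence of each distinct factor:
  [  0..  2] 111
  [ 11.. 13] 110
  [ 12.. 14] 101
  [ 13.. 15] 011
  (the other 27 windows repeat one of these)
distinct factors: {011, 101, 110, 111}
count = 4  (Sturmian bound for length 3 is 4)

4


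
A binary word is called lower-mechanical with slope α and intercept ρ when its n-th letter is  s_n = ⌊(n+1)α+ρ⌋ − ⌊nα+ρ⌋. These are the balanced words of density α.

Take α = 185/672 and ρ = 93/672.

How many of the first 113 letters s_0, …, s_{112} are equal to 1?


31

#1s = Σ_{n=0}^{112} s_n = Σ_{n=0}^{112} (⌊(n+1)α+ρ⌋ − ⌊nα+ρ⌋)
the sum telescopes: every ⌊nα+ρ⌋ with 0 < n < 113 appears once with + and once with −, leaving ⌊113α+ρ⌋ − ⌊0·α+ρ⌋
113α + ρ = (113·185 + 93) / 672 = 20998/672
ρ = 93/672
⌊20998/672⌋ = 31,  ⌊93/672⌋ = 0
#1s = 31 − 0 = 31


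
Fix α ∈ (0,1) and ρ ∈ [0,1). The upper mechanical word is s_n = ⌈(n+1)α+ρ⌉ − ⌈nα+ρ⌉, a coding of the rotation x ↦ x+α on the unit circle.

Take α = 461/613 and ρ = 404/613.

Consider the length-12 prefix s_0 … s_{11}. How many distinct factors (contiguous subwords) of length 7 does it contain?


t_n = ⌈(n·461+404)/613⌉ for n = 0 … 12:
  n=0…9: ⌈404/613⌉=1 ⌈865/613⌉=2 ⌈1326/613⌉=3 ⌈1787/613⌉=3 ⌈2248/613⌉=4 ⌈2709/613⌉=5 ⌈3170/613⌉=6 ⌈3631/613⌉=6 ⌈4092/613⌉=7 ⌈4553/613⌉=8
  n=10…12: ⌈5014/613⌉=9 ⌈5475/613⌉=9 ⌈5936/613⌉=10
s_n = t_(n+1) − t_n for n = 0 … 11 gives
prefix = 110111011101
slide a length-7 window over [0..6] … [5..11] (6 windows); first occurrence of each distinct factor:
  [  0..  6] 1101110
  [  1..  7] 1011101
  [  2..  8] 0111011
  [  3..  9] 1110111
  (the other 2 windows repeat one of these)
distinct factors: {0111011, 1011101, 1101110, 1110111}
count = 4  (Sturmian bound for length 7 is 8)

4


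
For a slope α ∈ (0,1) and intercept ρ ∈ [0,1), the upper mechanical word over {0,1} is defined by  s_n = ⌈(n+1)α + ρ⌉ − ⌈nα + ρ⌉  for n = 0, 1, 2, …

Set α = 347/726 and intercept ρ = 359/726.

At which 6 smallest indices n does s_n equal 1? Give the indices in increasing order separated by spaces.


n=0: ⌈706/726⌉−⌈359/726⌉ = 1−1 = 0
n=1: ⌈1053/726⌉−⌈706/726⌉ = 2−1 = 1  ← one
n=2: ⌈1400/726⌉−⌈1053/726⌉ = 2−2 = 0
n=3: ⌈1747/726⌉−⌈1400/726⌉ = 3−2 = 1  ← one
n=4: ⌈2094/726⌉−⌈1747/726⌉ = 3−3 = 0
n=5: ⌈2441/726⌉−⌈2094/726⌉ = 4−3 = 1  ← one
n=6: ⌈2788/726⌉−⌈2441/726⌉ = 4−4 = 0
n=7: ⌈3135/726⌉−⌈2788/726⌉ = 5−4 = 1  ← one
n=8: ⌈3482/726⌉−⌈3135/726⌉ = 5−5 = 0
n=9: ⌈3829/726⌉−⌈3482/726⌉ = 6−5 = 1  ← one
n=10: ⌈4176/726⌉−⌈3829/726⌉ = 6−6 = 0
n=11: ⌈4523/726⌉−⌈4176/726⌉ = 7−6 = 1  ← one
positions of the first 6 ones: 1 3 5 7 9 11

1 3 5 7 9 11


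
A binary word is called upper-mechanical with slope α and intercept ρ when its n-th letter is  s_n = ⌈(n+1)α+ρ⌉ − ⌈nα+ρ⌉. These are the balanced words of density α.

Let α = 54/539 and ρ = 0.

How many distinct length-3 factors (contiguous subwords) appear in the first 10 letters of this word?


3

t_n = ⌈(n·54)/539⌉ for n = 0 … 10:
  n=0…9: ⌈0/539⌉=0 ⌈54/539⌉=1 ⌈108/539⌉=1 ⌈162/539⌉=1 ⌈216/539⌉=1 ⌈270/539⌉=1 ⌈324/539⌉=1 ⌈378/539⌉=1 ⌈432/539⌉=1 ⌈486/539⌉=1
  n=10: ⌈540/539⌉=2
s_n = t_(n+1) − t_n for n = 0 … 9 gives
prefix = 1000000001
slide a length-3 window over [0..2] … [7..9] (8 windows); first occurrence of each distinct factor:
  [  0..  2] 100
  [  1..  3] 000
  [  7..  9] 001
  (the other 5 windows repeat one of these)
distinct factors: {000, 001, 100}
count = 3  (Sturmian bound for length 3 is 4)


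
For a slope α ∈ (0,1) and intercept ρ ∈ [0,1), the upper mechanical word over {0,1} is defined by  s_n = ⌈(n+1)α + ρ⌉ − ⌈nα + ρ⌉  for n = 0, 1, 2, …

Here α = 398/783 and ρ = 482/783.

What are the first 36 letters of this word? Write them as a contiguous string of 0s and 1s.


101010101010101010101010101010101010

n=0: ⌈(1·398+482)/783⌉ − ⌈(0·398+482)/783⌉ = ⌈880/783⌉ − ⌈482/783⌉ = 2 − 1 = 1
n=1: ⌈(2·398+482)/783⌉ − ⌈(1·398+482)/783⌉ = ⌈1278/783⌉ − ⌈880/783⌉ = 2 − 2 = 0
n=2: ⌈(3·398+482)/783⌉ − ⌈(2·398+482)/783⌉ = ⌈1676/783⌉ − ⌈1278/783⌉ = 3 − 2 = 1
n=3: ⌈(4·398+482)/783⌉ − ⌈(3·398+482)/783⌉ = ⌈2074/783⌉ − ⌈1676/783⌉ = 3 − 3 = 0
n=4: ⌈(5·398+482)/783⌉ − ⌈(4·398+482)/783⌉ = ⌈2472/783⌉ − ⌈2074/783⌉ = 4 − 3 = 1
n=5: ⌈(6·398+482)/783⌉ − ⌈(5·398+482)/783⌉ = ⌈2870/783⌉ − ⌈2472/783⌉ = 4 − 4 = 0
n=6: ⌈(7·398+482)/783⌉ − ⌈(6·398+482)/783⌉ = ⌈3268/783⌉ − ⌈2870/783⌉ = 5 − 4 = 1
n=7: ⌈(8·398+482)/783⌉ − ⌈(7·398+482)/783⌉ = ⌈3666/783⌉ − ⌈3268/783⌉ = 5 − 5 = 0
n=8: ⌈(9·398+482)/783⌉ − ⌈(8·398+482)/783⌉ = ⌈4064/783⌉ − ⌈3666/783⌉ = 6 − 5 = 1
n=9: ⌈(10·398+482)/783⌉ − ⌈(9·398+482)/783⌉ = ⌈4462/783⌉ − ⌈4064/783⌉ = 6 − 6 = 0
n=10: ⌈(11·398+482)/783⌉ − ⌈(10·398+482)/783⌉ = ⌈4860/783⌉ − ⌈4462/783⌉ = 7 − 6 = 1
n=11: ⌈(12·398+482)/783⌉ − ⌈(11·398+482)/783⌉ = ⌈5258/783⌉ − ⌈4860/783⌉ = 7 − 7 = 0
n=12: ⌈(13·398+482)/783⌉ − ⌈(12·398+482)/783⌉ = ⌈5656/783⌉ − ⌈5258/783⌉ = 8 − 7 = 1
n=13: ⌈(14·398+482)/783⌉ − ⌈(13·398+482)/783⌉ = ⌈6054/783⌉ − ⌈5656/783⌉ = 8 − 8 = 0
n=14: ⌈(15·398+482)/783⌉ − ⌈(14·398+482)/783⌉ = ⌈6452/783⌉ − ⌈6054/783⌉ = 9 − 8 = 1
n=15: ⌈(16·398+482)/783⌉ − ⌈(15·398+482)/783⌉ = ⌈6850/783⌉ − ⌈6452/783⌉ = 9 − 9 = 0
n=16: ⌈(17·398+482)/783⌉ − ⌈(16·398+482)/783⌉ = ⌈7248/783⌉ − ⌈6850/783⌉ = 10 − 9 = 1
n=17: ⌈(18·398+482)/783⌉ − ⌈(17·398+482)/783⌉ = ⌈7646/783⌉ − ⌈7248/783⌉ = 10 − 10 = 0
n=18: ⌈(19·398+482)/783⌉ − ⌈(18·398+482)/783⌉ = ⌈8044/783⌉ − ⌈7646/783⌉ = 11 − 10 = 1
n=19: ⌈(20·398+482)/783⌉ − ⌈(19·398+482)/783⌉ = ⌈8442/783⌉ − ⌈8044/783⌉ = 11 − 11 = 0
n=20: ⌈(21·398+482)/783⌉ − ⌈(20·398+482)/783⌉ = ⌈8840/783⌉ − ⌈8442/783⌉ = 12 − 11 = 1
n=21: ⌈(22·398+482)/783⌉ − ⌈(21·398+482)/783⌉ = ⌈9238/783⌉ − ⌈8840/783⌉ = 12 − 12 = 0
n=22: ⌈(23·398+482)/783⌉ − ⌈(22·398+482)/783⌉ = ⌈9636/783⌉ − ⌈9238/783⌉ = 13 − 12 = 1
n=23: ⌈(24·398+482)/783⌉ − ⌈(23·398+482)/783⌉ = ⌈10034/783⌉ − ⌈9636/783⌉ = 13 − 13 = 0
n=24: ⌈(25·398+482)/783⌉ − ⌈(24·398+482)/783⌉ = ⌈10432/783⌉ − ⌈10034/783⌉ = 14 − 13 = 1
n=25: ⌈(26·398+482)/783⌉ − ⌈(25·398+482)/783⌉ = ⌈10830/783⌉ − ⌈10432/783⌉ = 14 − 14 = 0
n=26: ⌈(27·398+482)/783⌉ − ⌈(26·398+482)/783⌉ = ⌈11228/783⌉ − ⌈10830/783⌉ = 15 − 14 = 1
n=27: ⌈(28·398+482)/783⌉ − ⌈(27·398+482)/783⌉ = ⌈11626/783⌉ − ⌈11228/783⌉ = 15 − 15 = 0
n=28: ⌈(29·398+482)/783⌉ − ⌈(28·398+482)/783⌉ = ⌈12024/783⌉ − ⌈11626/783⌉ = 16 − 15 = 1
n=29: ⌈(30·398+482)/783⌉ − ⌈(29·398+482)/783⌉ = ⌈12422/783⌉ − ⌈12024/783⌉ = 16 − 16 = 0
n=30: ⌈(31·398+482)/783⌉ − ⌈(30·398+482)/783⌉ = ⌈12820/783⌉ − ⌈12422/783⌉ = 17 − 16 = 1
n=31: ⌈(32·398+482)/783⌉ − ⌈(31·398+482)/783⌉ = ⌈13218/783⌉ − ⌈12820/783⌉ = 17 − 17 = 0
n=32: ⌈(33·398+482)/783⌉ − ⌈(32·398+482)/783⌉ = ⌈13616/783⌉ − ⌈13218/783⌉ = 18 − 17 = 1
n=33: ⌈(34·398+482)/783⌉ − ⌈(33·398+482)/783⌉ = ⌈14014/783⌉ − ⌈13616/783⌉ = 18 − 18 = 0
n=34: ⌈(35·398+482)/783⌉ − ⌈(34·398+482)/783⌉ = ⌈14412/783⌉ − ⌈14014/783⌉ = 19 − 18 = 1
n=35: ⌈(36·398+482)/783⌉ − ⌈(35·398+482)/783⌉ = ⌈14810/783⌉ − ⌈14412/783⌉ = 19 − 19 = 0


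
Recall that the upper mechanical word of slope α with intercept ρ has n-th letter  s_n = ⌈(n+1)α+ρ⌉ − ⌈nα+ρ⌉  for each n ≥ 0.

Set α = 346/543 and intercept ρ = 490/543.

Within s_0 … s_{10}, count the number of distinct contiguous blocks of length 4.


5

t_n = ⌈(n·346+490)/543⌉ for n = 0 … 11:
  n=0…9: ⌈490/543⌉=1 ⌈836/543⌉=2 ⌈1182/543⌉=3 ⌈1528/543⌉=3 ⌈1874/543⌉=4 ⌈2220/543⌉=5 ⌈2566/543⌉=5 ⌈2912/543⌉=6 ⌈3258/543⌉=6 ⌈3604/543⌉=7
  n=10…11: ⌈3950/543⌉=8 ⌈4296/543⌉=8
s_n = t_(n+1) − t_n for n = 0 … 10 gives
prefix = 11011010110
slide a length-4 window over [0..3] … [7..10] (8 windows); first occurrence of each distinct factor:
  [  0..  3] 1101
  [  1..  4] 1011
  [  2..  5] 0110
  [  4..  7] 1010
  [  5..  8] 0101
  (the other 3 windows repeat one of these)
distinct factors: {0101, 0110, 1010, 1011, 1101}
count = 5  (Sturmian bound for length 4 is 5)


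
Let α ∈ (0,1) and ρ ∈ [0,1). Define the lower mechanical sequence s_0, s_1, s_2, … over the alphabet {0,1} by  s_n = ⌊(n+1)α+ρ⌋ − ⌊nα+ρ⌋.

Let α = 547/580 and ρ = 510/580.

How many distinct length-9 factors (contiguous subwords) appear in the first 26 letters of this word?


10

t_n = ⌊(n·547+510)/580⌋ for n = 0 … 26:
  n=0…9: ⌊510/580⌋=0 ⌊1057/580⌋=1 ⌊1604/580⌋=2 ⌊2151/580⌋=3 ⌊2698/580⌋=4 ⌊3245/580⌋=5 ⌊3792/580⌋=6 ⌊4339/580⌋=7 ⌊4886/580⌋=8 ⌊5433/580⌋=9
  n=10…19: ⌊5980/580⌋=10 ⌊6527/580⌋=11 ⌊7074/580⌋=12 ⌊7621/580⌋=13 ⌊8168/580⌋=14 ⌊8715/580⌋=15 ⌊9262/580⌋=15 ⌊9809/580⌋=16 ⌊10356/580⌋=17 ⌊10903/580⌋=18
  n=20…26: ⌊11450/580⌋=19 ⌊11997/580⌋=20 ⌊12544/580⌋=21 ⌊13091/580⌋=22 ⌊13638/580⌋=23 ⌊14185/580⌋=24 ⌊14732/580⌋=25
s_n = t_(n+1) − t_n for n = 0 … 25 gives
prefix = 11111111111111101111111111
slide a length-9 window over [0..8] … [17..25] (18 windows); first occurrence of each distinct factor:
  [  0..  8] 111111111
  [  7.. 15] 111111110
  [  8.. 16] 111111101
  [  9.. 17] 111111011
  [ 10.. 18] 111110111
  [ 11.. 19] 111101111
  [ 12.. 20] 111011111
  [ 13.. 21] 110111111
  [ 14.. 22] 101111111
  [ 15.. 23] 011111111
  (the other 8 windows repeat one of these)
distinct factors: {011111111, 101111111, 110111111, 111011111, 111101111, 111110111, 111111011, 111111101, 111111110, 111111111}
count = 10  (Sturmian bound for length 9 is 10)


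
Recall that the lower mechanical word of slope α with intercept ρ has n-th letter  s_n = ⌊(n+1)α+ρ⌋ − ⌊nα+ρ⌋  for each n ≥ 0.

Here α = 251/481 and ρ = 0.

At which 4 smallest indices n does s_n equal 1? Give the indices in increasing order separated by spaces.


1 3 5 7

n=0: ⌊251/481⌋−⌊0/481⌋ = 0−0 = 0
n=1: ⌊502/481⌋−⌊251/481⌋ = 1−0 = 1  ← one
n=2: ⌊753/481⌋−⌊502/481⌋ = 1−1 = 0
n=3: ⌊1004/481⌋−⌊753/481⌋ = 2−1 = 1  ← one
n=4: ⌊1255/481⌋−⌊1004/481⌋ = 2−2 = 0
n=5: ⌊1506/481⌋−⌊1255/481⌋ = 3−2 = 1  ← one
n=6: ⌊1757/481⌋−⌊1506/481⌋ = 3−3 = 0
n=7: ⌊2008/481⌋−⌊1757/481⌋ = 4−3 = 1  ← one
positions of the first 4 ones: 1 3 5 7


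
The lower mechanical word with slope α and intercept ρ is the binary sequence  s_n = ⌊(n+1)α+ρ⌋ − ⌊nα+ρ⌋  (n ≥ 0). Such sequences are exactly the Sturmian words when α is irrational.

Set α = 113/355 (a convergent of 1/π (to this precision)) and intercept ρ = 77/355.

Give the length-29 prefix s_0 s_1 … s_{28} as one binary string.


00100100100100010010010010010

n=0: ⌊(1·113+77)/355⌋ − ⌊(0·113+77)/355⌋ = ⌊190/355⌋ − ⌊77/355⌋ = 0 − 0 = 0
n=1: ⌊(2·113+77)/355⌋ − ⌊(1·113+77)/355⌋ = ⌊303/355⌋ − ⌊190/355⌋ = 0 − 0 = 0
n=2: ⌊(3·113+77)/355⌋ − ⌊(2·113+77)/355⌋ = ⌊416/355⌋ − ⌊303/355⌋ = 1 − 0 = 1
n=3: ⌊(4·113+77)/355⌋ − ⌊(3·113+77)/355⌋ = ⌊529/355⌋ − ⌊416/355⌋ = 1 − 1 = 0
n=4: ⌊(5·113+77)/355⌋ − ⌊(4·113+77)/355⌋ = ⌊642/355⌋ − ⌊529/355⌋ = 1 − 1 = 0
n=5: ⌊(6·113+77)/355⌋ − ⌊(5·113+77)/355⌋ = ⌊755/355⌋ − ⌊642/355⌋ = 2 − 1 = 1
n=6: ⌊(7·113+77)/355⌋ − ⌊(6·113+77)/355⌋ = ⌊868/355⌋ − ⌊755/355⌋ = 2 − 2 = 0
n=7: ⌊(8·113+77)/355⌋ − ⌊(7·113+77)/355⌋ = ⌊981/355⌋ − ⌊868/355⌋ = 2 − 2 = 0
n=8: ⌊(9·113+77)/355⌋ − ⌊(8·113+77)/355⌋ = ⌊1094/355⌋ − ⌊981/355⌋ = 3 − 2 = 1
n=9: ⌊(10·113+77)/355⌋ − ⌊(9·113+77)/355⌋ = ⌊1207/355⌋ − ⌊1094/355⌋ = 3 − 3 = 0
n=10: ⌊(11·113+77)/355⌋ − ⌊(10·113+77)/355⌋ = ⌊1320/355⌋ − ⌊1207/355⌋ = 3 − 3 = 0
n=11: ⌊(12·113+77)/355⌋ − ⌊(11·113+77)/355⌋ = ⌊1433/355⌋ − ⌊1320/355⌋ = 4 − 3 = 1
n=12: ⌊(13·113+77)/355⌋ − ⌊(12·113+77)/355⌋ = ⌊1546/355⌋ − ⌊1433/355⌋ = 4 − 4 = 0
n=13: ⌊(14·113+77)/355⌋ − ⌊(13·113+77)/355⌋ = ⌊1659/355⌋ − ⌊1546/355⌋ = 4 − 4 = 0
n=14: ⌊(15·113+77)/355⌋ − ⌊(14·113+77)/355⌋ = ⌊1772/355⌋ − ⌊1659/355⌋ = 4 − 4 = 0
n=15: ⌊(16·113+77)/355⌋ − ⌊(15·113+77)/355⌋ = ⌊1885/355⌋ − ⌊1772/355⌋ = 5 − 4 = 1
n=16: ⌊(17·113+77)/355⌋ − ⌊(16·113+77)/355⌋ = ⌊1998/355⌋ − ⌊1885/355⌋ = 5 − 5 = 0
n=17: ⌊(18·113+77)/355⌋ − ⌊(17·113+77)/355⌋ = ⌊2111/355⌋ − ⌊1998/355⌋ = 5 − 5 = 0
n=18: ⌊(19·113+77)/355⌋ − ⌊(18·113+77)/355⌋ = ⌊2224/355⌋ − ⌊2111/355⌋ = 6 − 5 = 1
n=19: ⌊(20·113+77)/355⌋ − ⌊(19·113+77)/355⌋ = ⌊2337/355⌋ − ⌊2224/355⌋ = 6 − 6 = 0
n=20: ⌊(21·113+77)/355⌋ − ⌊(20·113+77)/355⌋ = ⌊2450/355⌋ − ⌊2337/355⌋ = 6 − 6 = 0
n=21: ⌊(22·113+77)/355⌋ − ⌊(21·113+77)/355⌋ = ⌊2563/355⌋ − ⌊2450/355⌋ = 7 − 6 = 1
n=22: ⌊(23·113+77)/355⌋ − ⌊(22·113+77)/355⌋ = ⌊2676/355⌋ − ⌊2563/355⌋ = 7 − 7 = 0
n=23: ⌊(24·113+77)/355⌋ − ⌊(23·113+77)/355⌋ = ⌊2789/355⌋ − ⌊2676/355⌋ = 7 − 7 = 0
n=24: ⌊(25·113+77)/355⌋ − ⌊(24·113+77)/355⌋ = ⌊2902/355⌋ − ⌊2789/355⌋ = 8 − 7 = 1
n=25: ⌊(26·113+77)/355⌋ − ⌊(25·113+77)/355⌋ = ⌊3015/355⌋ − ⌊2902/355⌋ = 8 − 8 = 0
n=26: ⌊(27·113+77)/355⌋ − ⌊(26·113+77)/355⌋ = ⌊3128/355⌋ − ⌊3015/355⌋ = 8 − 8 = 0
n=27: ⌊(28·113+77)/355⌋ − ⌊(27·113+77)/355⌋ = ⌊3241/355⌋ − ⌊3128/355⌋ = 9 − 8 = 1
n=28: ⌊(29·113+77)/355⌋ − ⌊(28·113+77)/355⌋ = ⌊3354/355⌋ − ⌊3241/355⌋ = 9 − 9 = 0


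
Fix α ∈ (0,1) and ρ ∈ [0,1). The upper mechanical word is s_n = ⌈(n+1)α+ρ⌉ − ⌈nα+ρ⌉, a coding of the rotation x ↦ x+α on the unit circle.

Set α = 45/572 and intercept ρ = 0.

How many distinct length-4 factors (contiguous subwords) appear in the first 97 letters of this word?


5

t_n = ⌈(n·45)/572⌉ for n = 0 … 97:
  n=0…9: ⌈0/572⌉=0 ⌈45/572⌉=1 ⌈90/572⌉=1 ⌈135/572⌉=1 ⌈180/572⌉=1 ⌈225/572⌉=1 ⌈270/572⌉=1 ⌈315/572⌉=1 ⌈360/572⌉=1 ⌈405/572⌉=1
  n=10…19: ⌈450/572⌉=1 ⌈495/572⌉=1 ⌈540/572⌉=1 ⌈585/572⌉=2 ⌈630/572⌉=2 ⌈675/572⌉=2 ⌈720/572⌉=2 ⌈765/572⌉=2 ⌈810/572⌉=2 ⌈855/572⌉=2
  n=20…29: ⌈900/572⌉=2 ⌈945/572⌉=2 ⌈990/572⌉=2 ⌈1035/572⌉=2 ⌈1080/572⌉=2 ⌈1125/572⌉=2 ⌈1170/572⌉=3 ⌈1215/572⌉=3 ⌈1260/572⌉=3 ⌈1305/572⌉=3
  n=30…39: ⌈1350/572⌉=3 ⌈1395/572⌉=3 ⌈1440/572⌉=3 ⌈1485/572⌉=3 ⌈1530/572⌉=3 ⌈1575/572⌉=3 ⌈1620/572⌉=3 ⌈1665/572⌉=3 ⌈1710/572⌉=3 ⌈1755/572⌉=4
  n=40…49: ⌈1800/572⌉=4 ⌈1845/572⌉=4 ⌈1890/572⌉=4 ⌈1935/572⌉=4 ⌈1980/572⌉=4 ⌈2025/572⌉=4 ⌈2070/572⌉=4 ⌈2115/572⌉=4 ⌈2160/572⌉=4 ⌈2205/572⌉=4
  n=50…59: ⌈2250/572⌉=4 ⌈2295/572⌉=5 ⌈2340/572⌉=5 ⌈2385/572⌉=5 ⌈2430/572⌉=5 ⌈2475/572⌉=5 ⌈2520/572⌉=5 ⌈2565/572⌉=5 ⌈2610/572⌉=5 ⌈2655/572⌉=5
  n=60…69: ⌈2700/572⌉=5 ⌈2745/572⌉=5 ⌈2790/572⌉=5 ⌈2835/572⌉=5 ⌈2880/572⌉=6 ⌈2925/572⌉=6 ⌈2970/572⌉=6 ⌈3015/572⌉=6 ⌈3060/572⌉=6 ⌈3105/572⌉=6
  n=70…79: ⌈3150/572⌉=6 ⌈3195/572⌉=6 ⌈3240/572⌉=6 ⌈3285/572⌉=6 ⌈3330/572⌉=6 ⌈3375/572⌉=6 ⌈3420/572⌉=6 ⌈3465/572⌉=7 ⌈3510/572⌉=7 ⌈3555/572⌉=7
  n=80…89: ⌈3600/572⌉=7 ⌈3645/572⌉=7 ⌈3690/572⌉=7 ⌈3735/572⌉=7 ⌈3780/572⌉=7 ⌈3825/572⌉=7 ⌈3870/572⌉=7 ⌈3915/572⌉=7 ⌈3960/572⌉=7 ⌈4005/572⌉=8
  n=90…97: ⌈4050/572⌉=8 ⌈4095/572⌉=8 ⌈4140/572⌉=8 ⌈4185/572⌉=8 ⌈4230/572⌉=8 ⌈4275/572⌉=8 ⌈4320/572⌉=8 ⌈4365/572⌉=8
s_n = t_(n+1) − t_n for n = 0 … 96 gives
prefix = 1000000000001000000000000100000000000010000000000010000000000001000000000000100000000000100000000
slide a length-4 window over [0..3] … [93..96] (94 windows); first occurrence of each distinct factor:
  [  0..  3] 1000
  [  1..  4] 0000
  [  9.. 12] 0001
  [ 10.. 13] 0010
  [ 11.. 14] 0100
  (the other 89 windows repeat one of these)
distinct factors: {0000, 0001, 0010, 0100, 1000}
count = 5  (Sturmian bound for length 4 is 5)


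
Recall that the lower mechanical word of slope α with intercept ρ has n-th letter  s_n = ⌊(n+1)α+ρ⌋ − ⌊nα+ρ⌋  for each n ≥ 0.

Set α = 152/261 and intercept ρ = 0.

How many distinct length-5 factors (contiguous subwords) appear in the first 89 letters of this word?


6

t_n = ⌊(n·152)/261⌋ for n = 0 … 89:
  n=0…9: ⌊0/261⌋=0 ⌊152/261⌋=0 ⌊304/261⌋=1 ⌊456/261⌋=1 ⌊608/261⌋=2 ⌊760/261⌋=2 ⌊912/261⌋=3 ⌊1064/261⌋=4 ⌊1216/261⌋=4 ⌊1368/261⌋=5
  n=10…19: ⌊1520/261⌋=5 ⌊1672/261⌋=6 ⌊1824/261⌋=6 ⌊1976/261⌋=7 ⌊2128/261⌋=8 ⌊2280/261⌋=8 ⌊2432/261⌋=9 ⌊2584/261⌋=9 ⌊2736/261⌋=10 ⌊2888/261⌋=11
  n=20…29: ⌊3040/261⌋=11 ⌊3192/261⌋=12 ⌊3344/261⌋=12 ⌊3496/261⌋=13 ⌊3648/261⌋=13 ⌊3800/261⌋=14 ⌊3952/261⌋=15 ⌊4104/261⌋=15 ⌊4256/261⌋=16 ⌊4408/261⌋=16
  n=30…39: ⌊4560/261⌋=17 ⌊4712/261⌋=18 ⌊4864/261⌋=18 ⌊5016/261⌋=19 ⌊5168/261⌋=19 ⌊5320/261⌋=20 ⌊5472/261⌋=20 ⌊5624/261⌋=21 ⌊5776/261⌋=22 ⌊5928/261⌋=22
  n=40…49: ⌊6080/261⌋=23 ⌊6232/261⌋=23 ⌊6384/261⌋=24 ⌊6536/261⌋=25 ⌊6688/261⌋=25 ⌊6840/261⌋=26 ⌊6992/261⌋=26 ⌊7144/261⌋=27 ⌊7296/261⌋=27 ⌊7448/261⌋=28
  n=50…59: ⌊7600/261⌋=29 ⌊7752/261⌋=29 ⌊7904/261⌋=30 ⌊8056/261⌋=30 ⌊8208/261⌋=31 ⌊8360/261⌋=32 ⌊8512/261⌋=32 ⌊8664/261⌋=33 ⌊8816/261⌋=33 ⌊8968/261⌋=34
  n=60…69: ⌊9120/261⌋=34 ⌊9272/261⌋=35 ⌊9424/261⌋=36 ⌊9576/261⌋=36 ⌊9728/261⌋=37 ⌊9880/261⌋=37 ⌊10032/261⌋=38 ⌊10184/261⌋=39 ⌊10336/261⌋=39 ⌊10488/261⌋=40
  n=70…79: ⌊10640/261⌋=40 ⌊10792/261⌋=41 ⌊10944/261⌋=41 ⌊11096/261⌋=42 ⌊11248/261⌋=43 ⌊11400/261⌋=43 ⌊11552/261⌋=44 ⌊11704/261⌋=44 ⌊11856/261⌋=45 ⌊12008/261⌋=46
  n=80…89: ⌊12160/261⌋=46 ⌊12312/261⌋=47 ⌊12464/261⌋=47 ⌊12616/261⌋=48 ⌊12768/261⌋=48 ⌊12920/261⌋=49 ⌊13072/261⌋=50 ⌊13224/261⌋=50 ⌊13376/261⌋=51 ⌊13528/261⌋=51
s_n = t_(n+1) − t_n for n = 0 … 88 gives
prefix = 01010110101011010110101011010110101011010110101011010110101011010110101011010110101011010
slide a length-5 window over [0..4] … [84..88] (85 windows); first occurrence of each distinct factor:
  [  0..  4] 01010
  [  1..  5] 10101
  [  2..  6] 01011
  [  3..  7] 10110
  [  4..  8] 01101
  [  5..  9] 11010
  (the other 79 windows repeat one of these)
distinct factors: {01010, 01011, 01101, 10101, 10110, 11010}
count = 6  (Sturmian bound for length 5 is 6)


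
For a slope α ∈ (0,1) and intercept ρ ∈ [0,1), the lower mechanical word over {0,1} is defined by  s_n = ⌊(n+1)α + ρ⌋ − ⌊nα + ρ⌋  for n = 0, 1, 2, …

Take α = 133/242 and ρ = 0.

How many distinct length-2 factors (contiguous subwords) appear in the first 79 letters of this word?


t_n = ⌊(n·133)/242⌋ for n = 0 … 79:
  n=0…9: ⌊0/242⌋=0 ⌊133/242⌋=0 ⌊266/242⌋=1 ⌊399/242⌋=1 ⌊532/242⌋=2 ⌊665/242⌋=2 ⌊798/242⌋=3 ⌊931/242⌋=3 ⌊1064/242⌋=4 ⌊1197/242⌋=4
  n=10…19: ⌊1330/242⌋=5 ⌊1463/242⌋=6 ⌊1596/242⌋=6 ⌊1729/242⌋=7 ⌊1862/242⌋=7 ⌊1995/242⌋=8 ⌊2128/242⌋=8 ⌊2261/242⌋=9 ⌊2394/242⌋=9 ⌊2527/242⌋=10
  n=20…29: ⌊2660/242⌋=10 ⌊2793/242⌋=11 ⌊2926/242⌋=12 ⌊3059/242⌋=12 ⌊3192/242⌋=13 ⌊3325/242⌋=13 ⌊3458/242⌋=14 ⌊3591/242⌋=14 ⌊3724/242⌋=15 ⌊3857/242⌋=15
  n=30…39: ⌊3990/242⌋=16 ⌊4123/242⌋=17 ⌊4256/242⌋=17 ⌊4389/242⌋=18 ⌊4522/242⌋=18 ⌊4655/242⌋=19 ⌊4788/242⌋=19 ⌊4921/242⌋=20 ⌊5054/242⌋=20 ⌊5187/242⌋=21
  n=40…49: ⌊5320/242⌋=21 ⌊5453/242⌋=22 ⌊5586/242⌋=23 ⌊5719/242⌋=23 ⌊5852/242⌋=24 ⌊5985/242⌋=24 ⌊6118/242⌋=25 ⌊6251/242⌋=25 ⌊6384/242⌋=26 ⌊6517/242⌋=26
  n=50…59: ⌊6650/242⌋=27 ⌊6783/242⌋=28 ⌊6916/242⌋=28 ⌊7049/242⌋=29 ⌊7182/242⌋=29 ⌊7315/242⌋=30 ⌊7448/242⌋=30 ⌊7581/242⌋=31 ⌊7714/242⌋=31 ⌊7847/242⌋=32
  n=60…69: ⌊7980/242⌋=32 ⌊8113/242⌋=33 ⌊8246/242⌋=34 ⌊8379/242⌋=34 ⌊8512/242⌋=35 ⌊8645/242⌋=35 ⌊8778/242⌋=36 ⌊8911/242⌋=36 ⌊9044/242⌋=37 ⌊9177/242⌋=37
  n=70…79: ⌊9310/242⌋=38 ⌊9443/242⌋=39 ⌊9576/242⌋=39 ⌊9709/242⌋=40 ⌊9842/242⌋=40 ⌊9975/242⌋=41 ⌊10108/242⌋=41 ⌊10241/242⌋=42 ⌊10374/242⌋=42 ⌊10507/242⌋=43
s_n = t_(n+1) − t_n for n = 0 … 78 gives
prefix = 0101010101101010101011010101011010101010110101010110101010101101010101101010101
slide a length-2 window over [0..1] … [77..78] (78 windows); first occurrence of each distinct factor:
  [  0..  1] 01
  [  1..  2] 10
  [  9.. 10] 11
  (the other 75 windows repeat one of these)
distinct factors: {01, 10, 11}
count = 3  (Sturmian bound for length 2 is 3)

3


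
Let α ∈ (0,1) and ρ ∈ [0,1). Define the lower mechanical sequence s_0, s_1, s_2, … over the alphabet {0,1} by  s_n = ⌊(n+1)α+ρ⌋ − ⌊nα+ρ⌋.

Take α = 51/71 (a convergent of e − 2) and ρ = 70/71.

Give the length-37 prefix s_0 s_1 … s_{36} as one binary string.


1110111011011101101110110111011011101

n=0: ⌊(1·51+70)/71⌋ − ⌊(0·51+70)/71⌋ = ⌊121/71⌋ − ⌊70/71⌋ = 1 − 0 = 1
n=1: ⌊(2·51+70)/71⌋ − ⌊(1·51+70)/71⌋ = ⌊172/71⌋ − ⌊121/71⌋ = 2 − 1 = 1
n=2: ⌊(3·51+70)/71⌋ − ⌊(2·51+70)/71⌋ = ⌊223/71⌋ − ⌊172/71⌋ = 3 − 2 = 1
n=3: ⌊(4·51+70)/71⌋ − ⌊(3·51+70)/71⌋ = ⌊274/71⌋ − ⌊223/71⌋ = 3 − 3 = 0
n=4: ⌊(5·51+70)/71⌋ − ⌊(4·51+70)/71⌋ = ⌊325/71⌋ − ⌊274/71⌋ = 4 − 3 = 1
n=5: ⌊(6·51+70)/71⌋ − ⌊(5·51+70)/71⌋ = ⌊376/71⌋ − ⌊325/71⌋ = 5 − 4 = 1
n=6: ⌊(7·51+70)/71⌋ − ⌊(6·51+70)/71⌋ = ⌊427/71⌋ − ⌊376/71⌋ = 6 − 5 = 1
n=7: ⌊(8·51+70)/71⌋ − ⌊(7·51+70)/71⌋ = ⌊478/71⌋ − ⌊427/71⌋ = 6 − 6 = 0
n=8: ⌊(9·51+70)/71⌋ − ⌊(8·51+70)/71⌋ = ⌊529/71⌋ − ⌊478/71⌋ = 7 − 6 = 1
n=9: ⌊(10·51+70)/71⌋ − ⌊(9·51+70)/71⌋ = ⌊580/71⌋ − ⌊529/71⌋ = 8 − 7 = 1
n=10: ⌊(11·51+70)/71⌋ − ⌊(10·51+70)/71⌋ = ⌊631/71⌋ − ⌊580/71⌋ = 8 − 8 = 0
n=11: ⌊(12·51+70)/71⌋ − ⌊(11·51+70)/71⌋ = ⌊682/71⌋ − ⌊631/71⌋ = 9 − 8 = 1
n=12: ⌊(13·51+70)/71⌋ − ⌊(12·51+70)/71⌋ = ⌊733/71⌋ − ⌊682/71⌋ = 10 − 9 = 1
n=13: ⌊(14·51+70)/71⌋ − ⌊(13·51+70)/71⌋ = ⌊784/71⌋ − ⌊733/71⌋ = 11 − 10 = 1
n=14: ⌊(15·51+70)/71⌋ − ⌊(14·51+70)/71⌋ = ⌊835/71⌋ − ⌊784/71⌋ = 11 − 11 = 0
n=15: ⌊(16·51+70)/71⌋ − ⌊(15·51+70)/71⌋ = ⌊886/71⌋ − ⌊835/71⌋ = 12 − 11 = 1
n=16: ⌊(17·51+70)/71⌋ − ⌊(16·51+70)/71⌋ = ⌊937/71⌋ − ⌊886/71⌋ = 13 − 12 = 1
n=17: ⌊(18·51+70)/71⌋ − ⌊(17·51+70)/71⌋ = ⌊988/71⌋ − ⌊937/71⌋ = 13 − 13 = 0
n=18: ⌊(19·51+70)/71⌋ − ⌊(18·51+70)/71⌋ = ⌊1039/71⌋ − ⌊988/71⌋ = 14 − 13 = 1
n=19: ⌊(20·51+70)/71⌋ − ⌊(19·51+70)/71⌋ = ⌊1090/71⌋ − ⌊1039/71⌋ = 15 − 14 = 1
n=20: ⌊(21·51+70)/71⌋ − ⌊(20·51+70)/71⌋ = ⌊1141/71⌋ − ⌊1090/71⌋ = 16 − 15 = 1
n=21: ⌊(22·51+70)/71⌋ − ⌊(21·51+70)/71⌋ = ⌊1192/71⌋ − ⌊1141/71⌋ = 16 − 16 = 0
n=22: ⌊(23·51+70)/71⌋ − ⌊(22·51+70)/71⌋ = ⌊1243/71⌋ − ⌊1192/71⌋ = 17 − 16 = 1
n=23: ⌊(24·51+70)/71⌋ − ⌊(23·51+70)/71⌋ = ⌊1294/71⌋ − ⌊1243/71⌋ = 18 − 17 = 1
n=24: ⌊(25·51+70)/71⌋ − ⌊(24·51+70)/71⌋ = ⌊1345/71⌋ − ⌊1294/71⌋ = 18 − 18 = 0
n=25: ⌊(26·51+70)/71⌋ − ⌊(25·51+70)/71⌋ = ⌊1396/71⌋ − ⌊1345/71⌋ = 19 − 18 = 1
n=26: ⌊(27·51+70)/71⌋ − ⌊(26·51+70)/71⌋ = ⌊1447/71⌋ − ⌊1396/71⌋ = 20 − 19 = 1
n=27: ⌊(28·51+70)/71⌋ − ⌊(27·51+70)/71⌋ = ⌊1498/71⌋ − ⌊1447/71⌋ = 21 − 20 = 1
n=28: ⌊(29·51+70)/71⌋ − ⌊(28·51+70)/71⌋ = ⌊1549/71⌋ − ⌊1498/71⌋ = 21 − 21 = 0
n=29: ⌊(30·51+70)/71⌋ − ⌊(29·51+70)/71⌋ = ⌊1600/71⌋ − ⌊1549/71⌋ = 22 − 21 = 1
n=30: ⌊(31·51+70)/71⌋ − ⌊(30·51+70)/71⌋ = ⌊1651/71⌋ − ⌊1600/71⌋ = 23 − 22 = 1
n=31: ⌊(32·51+70)/71⌋ − ⌊(31·51+70)/71⌋ = ⌊1702/71⌋ − ⌊1651/71⌋ = 23 − 23 = 0
n=32: ⌊(33·51+70)/71⌋ − ⌊(32·51+70)/71⌋ = ⌊1753/71⌋ − ⌊1702/71⌋ = 24 − 23 = 1
n=33: ⌊(34·51+70)/71⌋ − ⌊(33·51+70)/71⌋ = ⌊1804/71⌋ − ⌊1753/71⌋ = 25 − 24 = 1
n=34: ⌊(35·51+70)/71⌋ − ⌊(34·51+70)/71⌋ = ⌊1855/71⌋ − ⌊1804/71⌋ = 26 − 25 = 1
n=35: ⌊(36·51+70)/71⌋ − ⌊(35·51+70)/71⌋ = ⌊1906/71⌋ − ⌊1855/71⌋ = 26 − 26 = 0
n=36: ⌊(37·51+70)/71⌋ − ⌊(36·51+70)/71⌋ = ⌊1957/71⌋ − ⌊1906/71⌋ = 27 − 26 = 1


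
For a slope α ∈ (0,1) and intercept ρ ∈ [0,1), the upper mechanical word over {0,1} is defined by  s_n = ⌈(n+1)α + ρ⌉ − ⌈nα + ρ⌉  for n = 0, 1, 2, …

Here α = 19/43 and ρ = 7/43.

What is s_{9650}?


0

(n+1)α + ρ = (9651·19 + 7) / 43 = 183376/43
nα + ρ     = (9650·19 + 7) / 43 = 183357/43
⌈183376/43⌉ = 4265,  ⌈183357/43⌉ = 4265
s_{9650} = 4265 − 4265 = 0


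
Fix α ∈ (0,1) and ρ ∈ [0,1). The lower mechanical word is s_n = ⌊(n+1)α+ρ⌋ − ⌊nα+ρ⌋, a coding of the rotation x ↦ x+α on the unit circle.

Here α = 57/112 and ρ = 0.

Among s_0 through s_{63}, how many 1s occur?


32

#1s = Σ_{n=0}^{63} s_n = Σ_{n=0}^{63} (⌊(n+1)α+ρ⌋ − ⌊nα+ρ⌋)
the sum telescopes: every ⌊nα+ρ⌋ with 0 < n < 64 appears once with + and once with −, leaving ⌊64α+ρ⌋ − ⌊0·α+ρ⌋
64α + ρ = (64·57) / 112 = 3648/112
ρ = 0/112
⌊3648/112⌋ = 32,  ⌊0/112⌋ = 0
#1s = 32 − 0 = 32


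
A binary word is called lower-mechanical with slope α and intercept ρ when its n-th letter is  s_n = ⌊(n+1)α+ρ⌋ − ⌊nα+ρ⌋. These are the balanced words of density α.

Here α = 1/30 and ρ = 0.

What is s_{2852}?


(n+1)α + ρ = (2853·1) / 30 = 2853/30
nα + ρ     = (2852·1) / 30 = 2852/30
⌊2853/30⌋ = 95,  ⌊2852/30⌋ = 95
s_{2852} = 95 − 95 = 0

0


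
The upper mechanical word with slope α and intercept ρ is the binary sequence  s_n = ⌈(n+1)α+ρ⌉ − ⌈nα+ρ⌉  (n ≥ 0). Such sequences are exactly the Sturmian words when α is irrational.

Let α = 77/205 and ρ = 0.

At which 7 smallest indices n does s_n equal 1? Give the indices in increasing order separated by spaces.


0 2 5 7 10 13 15

n=0: ⌈77/205⌉−⌈0/205⌉ = 1−0 = 1  ← one
n=1: ⌈154/205⌉−⌈77/205⌉ = 1−1 = 0
n=2: ⌈231/205⌉−⌈154/205⌉ = 2−1 = 1  ← one
n=3: ⌈308/205⌉−⌈231/205⌉ = 2−2 = 0
n=4: ⌈385/205⌉−⌈308/205⌉ = 2−2 = 0
n=5: ⌈462/205⌉−⌈385/205⌉ = 3−2 = 1  ← one
n=6: ⌈539/205⌉−⌈462/205⌉ = 3−3 = 0
n=7: ⌈616/205⌉−⌈539/205⌉ = 4−3 = 1  ← one
n=8: ⌈693/205⌉−⌈616/205⌉ = 4−4 = 0
n=9: ⌈770/205⌉−⌈693/205⌉ = 4−4 = 0
n=10: ⌈847/205⌉−⌈770/205⌉ = 5−4 = 1  ← one
n=11: ⌈924/205⌉−⌈847/205⌉ = 5−5 = 0
n=12: ⌈1001/205⌉−⌈924/205⌉ = 5−5 = 0
n=13: ⌈1078/205⌉−⌈1001/205⌉ = 6−5 = 1  ← one
n=14: ⌈1155/205⌉−⌈1078/205⌉ = 6−6 = 0
n=15: ⌈1232/205⌉−⌈1155/205⌉ = 7−6 = 1  ← one
positions of the first 7 ones: 0 2 5 7 10 13 15


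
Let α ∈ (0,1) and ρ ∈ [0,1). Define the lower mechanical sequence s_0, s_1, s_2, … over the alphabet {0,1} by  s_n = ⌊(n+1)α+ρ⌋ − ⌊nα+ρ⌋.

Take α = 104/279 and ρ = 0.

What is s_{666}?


0

(n+1)α + ρ = (667·104) / 279 = 69368/279
nα + ρ     = (666·104) / 279 = 69264/279
⌊69368/279⌋ = 248,  ⌊69264/279⌋ = 248
s_{666} = 248 − 248 = 0


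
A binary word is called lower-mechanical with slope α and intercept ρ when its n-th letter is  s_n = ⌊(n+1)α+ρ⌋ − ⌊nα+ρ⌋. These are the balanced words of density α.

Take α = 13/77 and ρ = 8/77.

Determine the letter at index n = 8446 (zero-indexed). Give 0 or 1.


0

(n+1)α + ρ = (8447·13 + 8) / 77 = 109819/77
nα + ρ     = (8446·13 + 8) / 77 = 109806/77
⌊109819/77⌋ = 1426,  ⌊109806/77⌋ = 1426
s_{8446} = 1426 − 1426 = 0


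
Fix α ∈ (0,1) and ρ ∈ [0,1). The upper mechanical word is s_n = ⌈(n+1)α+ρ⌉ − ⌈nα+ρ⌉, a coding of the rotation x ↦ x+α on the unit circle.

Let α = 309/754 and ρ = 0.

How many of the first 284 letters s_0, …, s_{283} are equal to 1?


117

#1s = Σ_{n=0}^{283} s_n = Σ_{n=0}^{283} (⌈(n+1)α+ρ⌉ − ⌈nα+ρ⌉)
the sum telescopes: every ⌈nα+ρ⌉ with 0 < n < 284 appears once with + and once with −, leaving ⌈284α+ρ⌉ − ⌈0·α+ρ⌉
284α + ρ = (284·309) / 754 = 87756/754
ρ = 0/754
⌈87756/754⌉ = 117,  ⌈0/754⌉ = 0
#1s = 117 − 0 = 117


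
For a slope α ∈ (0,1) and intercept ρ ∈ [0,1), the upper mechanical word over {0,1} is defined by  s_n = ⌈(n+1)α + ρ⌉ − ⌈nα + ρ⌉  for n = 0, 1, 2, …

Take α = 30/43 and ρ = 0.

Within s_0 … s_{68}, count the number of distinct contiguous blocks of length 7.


t_n = ⌈(n·30)/43⌉ for n = 0 … 69:
  n=0…9: ⌈0/43⌉=0 ⌈30/43⌉=1 ⌈60/43⌉=2 ⌈90/43⌉=3 ⌈120/43⌉=3 ⌈150/43⌉=4 ⌈180/43⌉=5 ⌈210/43⌉=5 ⌈240/43⌉=6 ⌈270/43⌉=7
  n=10…19: ⌈300/43⌉=7 ⌈330/43⌉=8 ⌈360/43⌉=9 ⌈390/43⌉=10 ⌈420/43⌉=10 ⌈450/43⌉=11 ⌈480/43⌉=12 ⌈510/43⌉=12 ⌈540/43⌉=13 ⌈570/43⌉=14
  n=20…29: ⌈600/43⌉=14 ⌈630/43⌉=15 ⌈660/43⌉=16 ⌈690/43⌉=17 ⌈720/43⌉=17 ⌈750/43⌉=18 ⌈780/43⌉=19 ⌈810/43⌉=19 ⌈840/43⌉=20 ⌈870/43⌉=21
  n=30…39: ⌈900/43⌉=21 ⌈930/43⌉=22 ⌈960/43⌉=23 ⌈990/43⌉=24 ⌈1020/43⌉=24 ⌈1050/43⌉=25 ⌈1080/43⌉=26 ⌈1110/43⌉=26 ⌈1140/43⌉=27 ⌈1170/43⌉=28
  n=40…49: ⌈1200/43⌉=28 ⌈1230/43⌉=29 ⌈1260/43⌉=30 ⌈1290/43⌉=30 ⌈1320/43⌉=31 ⌈1350/43⌉=32 ⌈1380/43⌉=33 ⌈1410/43⌉=33 ⌈1440/43⌉=34 ⌈1470/43⌉=35
  n=50…59: ⌈1500/43⌉=35 ⌈1530/43⌉=36 ⌈1560/43⌉=37 ⌈1590/43⌉=37 ⌈1620/43⌉=38 ⌈1650/43⌉=39 ⌈1680/43⌉=40 ⌈1710/43⌉=40 ⌈1740/43⌉=41 ⌈1770/43⌉=42
  n=60…69: ⌈1800/43⌉=42 ⌈1830/43⌉=43 ⌈1860/43⌉=44 ⌈1890/43⌉=44 ⌈1920/43⌉=45 ⌈1950/43⌉=46 ⌈1980/43⌉=47 ⌈2010/43⌉=47 ⌈2040/43⌉=48 ⌈2070/43⌉=49
s_n = t_(n+1) − t_n for n = 0 … 68 gives
prefix = 111011011011101101101110110110111011011011011101101101110110110111011
slide a length-7 window over [0..6] … [62..68] (63 windows); first occurrence of each distinct factor:
  [  0..  6] 1110110
  [  1..  7] 1101101
  [  2..  8] 1011011
  [  3..  9] 0110110
  [  6.. 12] 0110111
  [  7.. 13] 1101110
  [  8.. 14] 1011101
  [  9.. 15] 0111011
  (the other 55 windows repeat one of these)
distinct factors: {0110110, 0110111, 0111011, 1011011, 1011101, 1101101, 1101110, 1110110}
count = 8  (Sturmian bound for length 7 is 8)

8


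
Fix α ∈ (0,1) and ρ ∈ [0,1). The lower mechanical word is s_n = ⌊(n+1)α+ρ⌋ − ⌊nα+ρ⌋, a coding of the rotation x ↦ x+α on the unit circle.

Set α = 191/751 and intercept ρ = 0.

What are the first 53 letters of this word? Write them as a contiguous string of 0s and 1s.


00010001000100010001000100010001000100010001000100010

n=0: ⌊(1·191)/751⌋ − ⌊(0·191)/751⌋ = ⌊191/751⌋ − ⌊0/751⌋ = 0 − 0 = 0
n=1: ⌊(2·191)/751⌋ − ⌊(1·191)/751⌋ = ⌊382/751⌋ − ⌊191/751⌋ = 0 − 0 = 0
n=2: ⌊(3·191)/751⌋ − ⌊(2·191)/751⌋ = ⌊573/751⌋ − ⌊382/751⌋ = 0 − 0 = 0
n=3: ⌊(4·191)/751⌋ − ⌊(3·191)/751⌋ = ⌊764/751⌋ − ⌊573/751⌋ = 1 − 0 = 1
n=4: ⌊(5·191)/751⌋ − ⌊(4·191)/751⌋ = ⌊955/751⌋ − ⌊764/751⌋ = 1 − 1 = 0
n=5: ⌊(6·191)/751⌋ − ⌊(5·191)/751⌋ = ⌊1146/751⌋ − ⌊955/751⌋ = 1 − 1 = 0
n=6: ⌊(7·191)/751⌋ − ⌊(6·191)/751⌋ = ⌊1337/751⌋ − ⌊1146/751⌋ = 1 − 1 = 0
n=7: ⌊(8·191)/751⌋ − ⌊(7·191)/751⌋ = ⌊1528/751⌋ − ⌊1337/751⌋ = 2 − 1 = 1
n=8: ⌊(9·191)/751⌋ − ⌊(8·191)/751⌋ = ⌊1719/751⌋ − ⌊1528/751⌋ = 2 − 2 = 0
n=9: ⌊(10·191)/751⌋ − ⌊(9·191)/751⌋ = ⌊1910/751⌋ − ⌊1719/751⌋ = 2 − 2 = 0
n=10: ⌊(11·191)/751⌋ − ⌊(10·191)/751⌋ = ⌊2101/751⌋ − ⌊1910/751⌋ = 2 − 2 = 0
n=11: ⌊(12·191)/751⌋ − ⌊(11·191)/751⌋ = ⌊2292/751⌋ − ⌊2101/751⌋ = 3 − 2 = 1
n=12: ⌊(13·191)/751⌋ − ⌊(12·191)/751⌋ = ⌊2483/751⌋ − ⌊2292/751⌋ = 3 − 3 = 0
n=13: ⌊(14·191)/751⌋ − ⌊(13·191)/751⌋ = ⌊2674/751⌋ − ⌊2483/751⌋ = 3 − 3 = 0
n=14: ⌊(15·191)/751⌋ − ⌊(14·191)/751⌋ = ⌊2865/751⌋ − ⌊2674/751⌋ = 3 − 3 = 0
n=15: ⌊(16·191)/751⌋ − ⌊(15·191)/751⌋ = ⌊3056/751⌋ − ⌊2865/751⌋ = 4 − 3 = 1
n=16: ⌊(17·191)/751⌋ − ⌊(16·191)/751⌋ = ⌊3247/751⌋ − ⌊3056/751⌋ = 4 − 4 = 0
n=17: ⌊(18·191)/751⌋ − ⌊(17·191)/751⌋ = ⌊3438/751⌋ − ⌊3247/751⌋ = 4 − 4 = 0
n=18: ⌊(19·191)/751⌋ − ⌊(18·191)/751⌋ = ⌊3629/751⌋ − ⌊3438/751⌋ = 4 − 4 = 0
n=19: ⌊(20·191)/751⌋ − ⌊(19·191)/751⌋ = ⌊3820/751⌋ − ⌊3629/751⌋ = 5 − 4 = 1
n=20: ⌊(21·191)/751⌋ − ⌊(20·191)/751⌋ = ⌊4011/751⌋ − ⌊3820/751⌋ = 5 − 5 = 0
n=21: ⌊(22·191)/751⌋ − ⌊(21·191)/751⌋ = ⌊4202/751⌋ − ⌊4011/751⌋ = 5 − 5 = 0
n=22: ⌊(23·191)/751⌋ − ⌊(22·191)/751⌋ = ⌊4393/751⌋ − ⌊4202/751⌋ = 5 − 5 = 0
n=23: ⌊(24·191)/751⌋ − ⌊(23·191)/751⌋ = ⌊4584/751⌋ − ⌊4393/751⌋ = 6 − 5 = 1
n=24: ⌊(25·191)/751⌋ − ⌊(24·191)/751⌋ = ⌊4775/751⌋ − ⌊4584/751⌋ = 6 − 6 = 0
n=25: ⌊(26·191)/751⌋ − ⌊(25·191)/751⌋ = ⌊4966/751⌋ − ⌊4775/751⌋ = 6 − 6 = 0
n=26: ⌊(27·191)/751⌋ − ⌊(26·191)/751⌋ = ⌊5157/751⌋ − ⌊4966/751⌋ = 6 − 6 = 0
n=27: ⌊(28·191)/751⌋ − ⌊(27·191)/751⌋ = ⌊5348/751⌋ − ⌊5157/751⌋ = 7 − 6 = 1
n=28: ⌊(29·191)/751⌋ − ⌊(28·191)/751⌋ = ⌊5539/751⌋ − ⌊5348/751⌋ = 7 − 7 = 0
n=29: ⌊(30·191)/751⌋ − ⌊(29·191)/751⌋ = ⌊5730/751⌋ − ⌊5539/751⌋ = 7 − 7 = 0
n=30: ⌊(31·191)/751⌋ − ⌊(30·191)/751⌋ = ⌊5921/751⌋ − ⌊5730/751⌋ = 7 − 7 = 0
n=31: ⌊(32·191)/751⌋ − ⌊(31·191)/751⌋ = ⌊6112/751⌋ − ⌊5921/751⌋ = 8 − 7 = 1
n=32: ⌊(33·191)/751⌋ − ⌊(32·191)/751⌋ = ⌊6303/751⌋ − ⌊6112/751⌋ = 8 − 8 = 0
n=33: ⌊(34·191)/751⌋ − ⌊(33·191)/751⌋ = ⌊6494/751⌋ − ⌊6303/751⌋ = 8 − 8 = 0
n=34: ⌊(35·191)/751⌋ − ⌊(34·191)/751⌋ = ⌊6685/751⌋ − ⌊6494/751⌋ = 8 − 8 = 0
n=35: ⌊(36·191)/751⌋ − ⌊(35·191)/751⌋ = ⌊6876/751⌋ − ⌊6685/751⌋ = 9 − 8 = 1
n=36: ⌊(37·191)/751⌋ − ⌊(36·191)/751⌋ = ⌊7067/751⌋ − ⌊6876/751⌋ = 9 − 9 = 0
n=37: ⌊(38·191)/751⌋ − ⌊(37·191)/751⌋ = ⌊7258/751⌋ − ⌊7067/751⌋ = 9 − 9 = 0
n=38: ⌊(39·191)/751⌋ − ⌊(38·191)/751⌋ = ⌊7449/751⌋ − ⌊7258/751⌋ = 9 − 9 = 0
n=39: ⌊(40·191)/751⌋ − ⌊(39·191)/751⌋ = ⌊7640/751⌋ − ⌊7449/751⌋ = 10 − 9 = 1
n=40: ⌊(41·191)/751⌋ − ⌊(40·191)/751⌋ = ⌊7831/751⌋ − ⌊7640/751⌋ = 10 − 10 = 0
n=41: ⌊(42·191)/751⌋ − ⌊(41·191)/751⌋ = ⌊8022/751⌋ − ⌊7831/751⌋ = 10 − 10 = 0
n=42: ⌊(43·191)/751⌋ − ⌊(42·191)/751⌋ = ⌊8213/751⌋ − ⌊8022/751⌋ = 10 − 10 = 0
n=43: ⌊(44·191)/751⌋ − ⌊(43·191)/751⌋ = ⌊8404/751⌋ − ⌊8213/751⌋ = 11 − 10 = 1
n=44: ⌊(45·191)/751⌋ − ⌊(44·191)/751⌋ = ⌊8595/751⌋ − ⌊8404/751⌋ = 11 − 11 = 0
n=45: ⌊(46·191)/751⌋ − ⌊(45·191)/751⌋ = ⌊8786/751⌋ − ⌊8595/751⌋ = 11 − 11 = 0
n=46: ⌊(47·191)/751⌋ − ⌊(46·191)/751⌋ = ⌊8977/751⌋ − ⌊8786/751⌋ = 11 − 11 = 0
n=47: ⌊(48·191)/751⌋ − ⌊(47·191)/751⌋ = ⌊9168/751⌋ − ⌊8977/751⌋ = 12 − 11 = 1
n=48: ⌊(49·191)/751⌋ − ⌊(48·191)/751⌋ = ⌊9359/751⌋ − ⌊9168/751⌋ = 12 − 12 = 0
n=49: ⌊(50·191)/751⌋ − ⌊(49·191)/751⌋ = ⌊9550/751⌋ − ⌊9359/751⌋ = 12 − 12 = 0
n=50: ⌊(51·191)/751⌋ − ⌊(50·191)/751⌋ = ⌊9741/751⌋ − ⌊9550/751⌋ = 12 − 12 = 0
n=51: ⌊(52·191)/751⌋ − ⌊(51·191)/751⌋ = ⌊9932/751⌋ − ⌊9741/751⌋ = 13 − 12 = 1
n=52: ⌊(53·191)/751⌋ − ⌊(52·191)/751⌋ = ⌊10123/751⌋ − ⌊9932/751⌋ = 13 − 13 = 0
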